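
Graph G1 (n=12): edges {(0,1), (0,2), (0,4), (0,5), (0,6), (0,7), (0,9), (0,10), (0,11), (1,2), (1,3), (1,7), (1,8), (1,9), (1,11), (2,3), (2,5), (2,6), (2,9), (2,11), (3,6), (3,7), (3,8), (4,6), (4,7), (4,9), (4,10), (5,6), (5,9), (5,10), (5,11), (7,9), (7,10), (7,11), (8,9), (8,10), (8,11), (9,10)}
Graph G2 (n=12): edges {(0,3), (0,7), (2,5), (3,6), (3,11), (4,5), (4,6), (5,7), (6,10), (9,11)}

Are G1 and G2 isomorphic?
No, not isomorphic

The graphs are NOT isomorphic.

Connected components of G1: 1 component(s) with vertex sets [[0, 1, 2, 3, 4, 5, 6, 7, 8, 9, 10, 11]], sizes [12].
Connected components of G2: 3 component(s) with vertex sets [[1], [8], [0, 2, 3, 4, 5, 6, 7, 9, 10, 11]], sizes [1, 1, 10].
The number of connected components (and the multiset of component sizes) is an isomorphism invariant — an isomorphism maps each component of G1 bijectively onto a component of G2. Since G1 has 1 component(s) and G2 has 3, they cannot be isomorphic.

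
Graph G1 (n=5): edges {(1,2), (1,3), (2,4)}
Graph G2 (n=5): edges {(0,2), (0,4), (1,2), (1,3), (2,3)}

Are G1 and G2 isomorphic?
No, not isomorphic

The graphs are NOT isomorphic.

Degrees in G1: deg(0)=0, deg(1)=2, deg(2)=2, deg(3)=1, deg(4)=1.
Sorted degree sequence of G1: [2, 2, 1, 1, 0].
Degrees in G2: deg(0)=2, deg(1)=2, deg(2)=3, deg(3)=2, deg(4)=1.
Sorted degree sequence of G2: [3, 2, 2, 2, 1].
The (sorted) degree sequence is an isomorphism invariant, so since G1 and G2 have different degree sequences they cannot be isomorphic.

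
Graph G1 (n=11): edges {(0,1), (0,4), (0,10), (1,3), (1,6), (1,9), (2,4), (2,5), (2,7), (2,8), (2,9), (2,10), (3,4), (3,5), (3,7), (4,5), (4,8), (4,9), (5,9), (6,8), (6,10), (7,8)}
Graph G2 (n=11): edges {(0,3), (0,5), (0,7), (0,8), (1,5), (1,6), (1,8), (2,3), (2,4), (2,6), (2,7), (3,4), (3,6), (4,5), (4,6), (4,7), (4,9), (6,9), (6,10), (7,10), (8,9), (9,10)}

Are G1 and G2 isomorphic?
Yes, isomorphic

The graphs are isomorphic.
One valid mapping φ: V(G1) → V(G2): 0→5, 1→0, 2→6, 3→7, 4→4, 5→2, 6→8, 7→10, 8→9, 9→3, 10→1

Verify φ preserves adjacency — for each edge of G1, its image is an edge of G2:
  (0,1) → (φ(0),φ(1)) = (0,5) ∈ E(G2) ✓
  (0,4) → (φ(0),φ(4)) = (4,5) ∈ E(G2) ✓
  (0,10) → (φ(0),φ(10)) = (1,5) ∈ E(G2) ✓
  (1,3) → (φ(1),φ(3)) = (0,7) ∈ E(G2) ✓
  (1,6) → (φ(1),φ(6)) = (0,8) ∈ E(G2) ✓
  (1,9) → (φ(1),φ(9)) = (0,3) ∈ E(G2) ✓
  (2,4) → (φ(2),φ(4)) = (4,6) ∈ E(G2) ✓
  (2,5) → (φ(2),φ(5)) = (2,6) ∈ E(G2) ✓
  (2,7) → (φ(2),φ(7)) = (6,10) ∈ E(G2) ✓
  (2,8) → (φ(2),φ(8)) = (6,9) ∈ E(G2) ✓
  (2,9) → (φ(2),φ(9)) = (3,6) ∈ E(G2) ✓
  (2,10) → (φ(2),φ(10)) = (1,6) ∈ E(G2) ✓
  (3,4) → (φ(3),φ(4)) = (4,7) ∈ E(G2) ✓
  (3,5) → (φ(3),φ(5)) = (2,7) ∈ E(G2) ✓
  (3,7) → (φ(3),φ(7)) = (7,10) ∈ E(G2) ✓
  (4,5) → (φ(4),φ(5)) = (2,4) ∈ E(G2) ✓
  (4,8) → (φ(4),φ(8)) = (4,9) ∈ E(G2) ✓
  (4,9) → (φ(4),φ(9)) = (3,4) ∈ E(G2) ✓
  (5,9) → (φ(5),φ(9)) = (2,3) ∈ E(G2) ✓
  (6,8) → (φ(6),φ(8)) = (8,9) ∈ E(G2) ✓
  (6,10) → (φ(6),φ(10)) = (1,8) ∈ E(G2) ✓
  (7,8) → (φ(7),φ(8)) = (9,10) ∈ E(G2) ✓
All 22 edges of G1 map to edges of G2, and |E(G1)| = |E(G2)| = 22, so φ is a bijection on edges as well as vertices. Hence G1 ≅ G2.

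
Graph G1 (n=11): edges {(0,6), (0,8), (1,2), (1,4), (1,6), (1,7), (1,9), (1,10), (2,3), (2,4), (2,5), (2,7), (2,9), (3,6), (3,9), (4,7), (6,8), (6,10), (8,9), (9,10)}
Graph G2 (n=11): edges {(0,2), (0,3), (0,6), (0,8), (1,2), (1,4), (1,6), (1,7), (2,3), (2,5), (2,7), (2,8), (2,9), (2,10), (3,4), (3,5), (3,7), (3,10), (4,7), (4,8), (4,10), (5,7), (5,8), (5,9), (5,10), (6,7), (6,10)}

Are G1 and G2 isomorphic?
No, not isomorphic

The graphs are NOT isomorphic.

Degrees in G1: deg(0)=2, deg(1)=6, deg(2)=6, deg(3)=3, deg(4)=3, deg(5)=1, deg(6)=5, deg(7)=3, deg(8)=3, deg(9)=5, deg(10)=3.
Sorted degree sequence of G1: [6, 6, 5, 5, 3, 3, 3, 3, 3, 2, 1].
Degrees in G2: deg(0)=4, deg(1)=4, deg(2)=8, deg(3)=6, deg(4)=5, deg(5)=6, deg(6)=4, deg(7)=6, deg(8)=4, deg(9)=2, deg(10)=5.
Sorted degree sequence of G2: [8, 6, 6, 6, 5, 5, 4, 4, 4, 4, 2].
The (sorted) degree sequence is an isomorphism invariant, so since G1 and G2 have different degree sequences they cannot be isomorphic.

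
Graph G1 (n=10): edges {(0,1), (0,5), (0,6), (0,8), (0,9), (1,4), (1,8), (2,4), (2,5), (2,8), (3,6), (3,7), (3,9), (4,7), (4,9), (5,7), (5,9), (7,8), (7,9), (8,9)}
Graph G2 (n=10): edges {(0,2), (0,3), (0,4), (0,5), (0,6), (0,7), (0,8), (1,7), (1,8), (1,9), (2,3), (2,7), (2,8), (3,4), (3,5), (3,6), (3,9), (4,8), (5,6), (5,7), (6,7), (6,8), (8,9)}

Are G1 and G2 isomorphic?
No, not isomorphic

The graphs are NOT isomorphic.

Counting triangles (3-cliques): G1 has 7, G2 has 14.
Triangle count is an isomorphism invariant, so differing triangle counts rule out isomorphism.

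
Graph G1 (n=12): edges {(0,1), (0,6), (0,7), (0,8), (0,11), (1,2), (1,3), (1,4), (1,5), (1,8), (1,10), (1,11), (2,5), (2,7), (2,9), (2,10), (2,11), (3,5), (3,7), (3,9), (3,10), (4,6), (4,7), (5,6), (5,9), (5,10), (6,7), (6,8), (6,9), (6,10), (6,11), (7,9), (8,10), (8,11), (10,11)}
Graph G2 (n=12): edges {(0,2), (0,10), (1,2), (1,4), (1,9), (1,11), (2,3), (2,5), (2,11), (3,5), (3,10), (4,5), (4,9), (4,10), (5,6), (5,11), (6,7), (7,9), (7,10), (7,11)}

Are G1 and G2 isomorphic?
No, not isomorphic

The graphs are NOT isomorphic.

Connected components of G1: 1 component(s) with vertex sets [[0, 1, 2, 3, 4, 5, 6, 7, 8, 9, 10, 11]], sizes [12].
Connected components of G2: 2 component(s) with vertex sets [[8], [0, 1, 2, 3, 4, 5, 6, 7, 9, 10, 11]], sizes [1, 11].
The number of connected components (and the multiset of component sizes) is an isomorphism invariant — an isomorphism maps each component of G1 bijectively onto a component of G2. Since G1 has 1 component(s) and G2 has 2, they cannot be isomorphic.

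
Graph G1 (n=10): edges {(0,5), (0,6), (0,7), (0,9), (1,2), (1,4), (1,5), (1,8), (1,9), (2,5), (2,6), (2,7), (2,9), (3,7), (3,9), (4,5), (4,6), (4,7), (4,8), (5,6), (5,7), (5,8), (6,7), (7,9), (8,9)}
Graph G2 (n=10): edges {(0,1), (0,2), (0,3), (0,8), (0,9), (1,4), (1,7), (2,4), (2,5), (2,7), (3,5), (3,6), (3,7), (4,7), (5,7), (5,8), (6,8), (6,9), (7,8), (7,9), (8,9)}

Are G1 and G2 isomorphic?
No, not isomorphic

The graphs are NOT isomorphic.

Degrees in G1: deg(0)=4, deg(1)=5, deg(2)=5, deg(3)=2, deg(4)=5, deg(5)=7, deg(6)=5, deg(7)=7, deg(8)=4, deg(9)=6.
Sorted degree sequence of G1: [7, 7, 6, 5, 5, 5, 5, 4, 4, 2].
Degrees in G2: deg(0)=5, deg(1)=3, deg(2)=4, deg(3)=4, deg(4)=3, deg(5)=4, deg(6)=3, deg(7)=7, deg(8)=5, deg(9)=4.
Sorted degree sequence of G2: [7, 5, 5, 4, 4, 4, 4, 3, 3, 3].
The (sorted) degree sequence is an isomorphism invariant, so since G1 and G2 have different degree sequences they cannot be isomorphic.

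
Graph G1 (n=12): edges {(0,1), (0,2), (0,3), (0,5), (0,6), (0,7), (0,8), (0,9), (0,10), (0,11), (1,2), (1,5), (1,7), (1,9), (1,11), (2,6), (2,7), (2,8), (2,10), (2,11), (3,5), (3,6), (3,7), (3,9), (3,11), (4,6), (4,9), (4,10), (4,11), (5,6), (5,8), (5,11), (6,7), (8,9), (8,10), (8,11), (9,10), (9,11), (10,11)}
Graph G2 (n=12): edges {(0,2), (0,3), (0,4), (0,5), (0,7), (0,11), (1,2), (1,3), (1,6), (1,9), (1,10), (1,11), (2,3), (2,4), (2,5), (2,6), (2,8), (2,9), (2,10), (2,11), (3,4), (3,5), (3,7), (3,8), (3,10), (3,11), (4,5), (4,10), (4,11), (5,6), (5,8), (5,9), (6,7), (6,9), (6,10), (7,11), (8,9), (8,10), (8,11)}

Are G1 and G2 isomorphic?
Yes, isomorphic

The graphs are isomorphic.
One valid mapping φ: V(G1) → V(G2): 0→2, 1→8, 2→5, 3→1, 4→7, 5→10, 6→6, 7→9, 8→4, 9→11, 10→0, 11→3

Verify φ preserves adjacency — for each edge of G1, its image is an edge of G2:
  (0,1) → (φ(0),φ(1)) = (2,8) ∈ E(G2) ✓
  (0,2) → (φ(0),φ(2)) = (2,5) ∈ E(G2) ✓
  (0,3) → (φ(0),φ(3)) = (1,2) ∈ E(G2) ✓
  (0,5) → (φ(0),φ(5)) = (2,10) ∈ E(G2) ✓
  (0,6) → (φ(0),φ(6)) = (2,6) ∈ E(G2) ✓
  (0,7) → (φ(0),φ(7)) = (2,9) ∈ E(G2) ✓
  (0,8) → (φ(0),φ(8)) = (2,4) ∈ E(G2) ✓
  (0,9) → (φ(0),φ(9)) = (2,11) ∈ E(G2) ✓
  (0,10) → (φ(0),φ(10)) = (0,2) ∈ E(G2) ✓
  (0,11) → (φ(0),φ(11)) = (2,3) ∈ E(G2) ✓
  (1,2) → (φ(1),φ(2)) = (5,8) ∈ E(G2) ✓
  (1,5) → (φ(1),φ(5)) = (8,10) ∈ E(G2) ✓
  (1,7) → (φ(1),φ(7)) = (8,9) ∈ E(G2) ✓
  (1,9) → (φ(1),φ(9)) = (8,11) ∈ E(G2) ✓
  (1,11) → (φ(1),φ(11)) = (3,8) ∈ E(G2) ✓
  (2,6) → (φ(2),φ(6)) = (5,6) ∈ E(G2) ✓
  (2,7) → (φ(2),φ(7)) = (5,9) ∈ E(G2) ✓
  (2,8) → (φ(2),φ(8)) = (4,5) ∈ E(G2) ✓
  (2,10) → (φ(2),φ(10)) = (0,5) ∈ E(G2) ✓
  (2,11) → (φ(2),φ(11)) = (3,5) ∈ E(G2) ✓
  (3,5) → (φ(3),φ(5)) = (1,10) ∈ E(G2) ✓
  (3,6) → (φ(3),φ(6)) = (1,6) ∈ E(G2) ✓
  (3,7) → (φ(3),φ(7)) = (1,9) ∈ E(G2) ✓
  (3,9) → (φ(3),φ(9)) = (1,11) ∈ E(G2) ✓
  (3,11) → (φ(3),φ(11)) = (1,3) ∈ E(G2) ✓
  (4,6) → (φ(4),φ(6)) = (6,7) ∈ E(G2) ✓
  (4,9) → (φ(4),φ(9)) = (7,11) ∈ E(G2) ✓
  (4,10) → (φ(4),φ(10)) = (0,7) ∈ E(G2) ✓
  (4,11) → (φ(4),φ(11)) = (3,7) ∈ E(G2) ✓
  (5,6) → (φ(5),φ(6)) = (6,10) ∈ E(G2) ✓
  (5,8) → (φ(5),φ(8)) = (4,10) ∈ E(G2) ✓
  (5,11) → (φ(5),φ(11)) = (3,10) ∈ E(G2) ✓
  (6,7) → (φ(6),φ(7)) = (6,9) ∈ E(G2) ✓
  (8,9) → (φ(8),φ(9)) = (4,11) ∈ E(G2) ✓
  (8,10) → (φ(8),φ(10)) = (0,4) ∈ E(G2) ✓
  (8,11) → (φ(8),φ(11)) = (3,4) ∈ E(G2) ✓
  (9,10) → (φ(9),φ(10)) = (0,11) ∈ E(G2) ✓
  (9,11) → (φ(9),φ(11)) = (3,11) ∈ E(G2) ✓
  (10,11) → (φ(10),φ(11)) = (0,3) ∈ E(G2) ✓
All 39 edges of G1 map to edges of G2, and |E(G1)| = |E(G2)| = 39, so φ is a bijection on edges as well as vertices. Hence G1 ≅ G2.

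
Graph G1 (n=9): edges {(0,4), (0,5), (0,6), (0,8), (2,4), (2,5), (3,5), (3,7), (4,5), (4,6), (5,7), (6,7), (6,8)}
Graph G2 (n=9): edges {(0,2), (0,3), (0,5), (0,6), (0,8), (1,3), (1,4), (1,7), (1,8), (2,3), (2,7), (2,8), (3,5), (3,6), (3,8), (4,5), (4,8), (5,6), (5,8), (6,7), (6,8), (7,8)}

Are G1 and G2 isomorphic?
No, not isomorphic

The graphs are NOT isomorphic.

Degrees in G1: deg(0)=4, deg(1)=0, deg(2)=2, deg(3)=2, deg(4)=4, deg(5)=5, deg(6)=4, deg(7)=3, deg(8)=2.
Sorted degree sequence of G1: [5, 4, 4, 4, 3, 2, 2, 2, 0].
Degrees in G2: deg(0)=5, deg(1)=4, deg(2)=4, deg(3)=6, deg(4)=3, deg(5)=5, deg(6)=5, deg(7)=4, deg(8)=8.
Sorted degree sequence of G2: [8, 6, 5, 5, 5, 4, 4, 4, 3].
The (sorted) degree sequence is an isomorphism invariant, so since G1 and G2 have different degree sequences they cannot be isomorphic.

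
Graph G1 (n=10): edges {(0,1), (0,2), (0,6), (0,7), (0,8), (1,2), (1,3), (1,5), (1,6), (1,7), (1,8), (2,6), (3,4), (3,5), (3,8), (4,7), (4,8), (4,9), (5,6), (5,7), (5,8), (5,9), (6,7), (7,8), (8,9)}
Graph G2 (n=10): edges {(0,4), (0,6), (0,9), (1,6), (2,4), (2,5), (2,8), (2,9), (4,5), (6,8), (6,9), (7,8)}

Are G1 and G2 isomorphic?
No, not isomorphic

The graphs are NOT isomorphic.

Connected components of G1: 1 component(s) with vertex sets [[0, 1, 2, 3, 4, 5, 6, 7, 8, 9]], sizes [10].
Connected components of G2: 2 component(s) with vertex sets [[3], [0, 1, 2, 4, 5, 6, 7, 8, 9]], sizes [1, 9].
The number of connected components (and the multiset of component sizes) is an isomorphism invariant — an isomorphism maps each component of G1 bijectively onto a component of G2. Since G1 has 1 component(s) and G2 has 2, they cannot be isomorphic.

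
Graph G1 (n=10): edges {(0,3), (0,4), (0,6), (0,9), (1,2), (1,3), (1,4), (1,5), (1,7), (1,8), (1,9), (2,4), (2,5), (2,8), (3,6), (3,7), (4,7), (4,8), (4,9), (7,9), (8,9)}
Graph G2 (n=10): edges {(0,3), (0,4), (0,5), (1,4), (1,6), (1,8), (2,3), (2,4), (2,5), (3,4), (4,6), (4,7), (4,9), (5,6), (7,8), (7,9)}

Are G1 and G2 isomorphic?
No, not isomorphic

The graphs are NOT isomorphic.

Degrees in G1: deg(0)=4, deg(1)=7, deg(2)=4, deg(3)=4, deg(4)=6, deg(5)=2, deg(6)=2, deg(7)=4, deg(8)=4, deg(9)=5.
Sorted degree sequence of G1: [7, 6, 5, 4, 4, 4, 4, 4, 2, 2].
Degrees in G2: deg(0)=3, deg(1)=3, deg(2)=3, deg(3)=3, deg(4)=7, deg(5)=3, deg(6)=3, deg(7)=3, deg(8)=2, deg(9)=2.
Sorted degree sequence of G2: [7, 3, 3, 3, 3, 3, 3, 3, 2, 2].
The (sorted) degree sequence is an isomorphism invariant, so since G1 and G2 have different degree sequences they cannot be isomorphic.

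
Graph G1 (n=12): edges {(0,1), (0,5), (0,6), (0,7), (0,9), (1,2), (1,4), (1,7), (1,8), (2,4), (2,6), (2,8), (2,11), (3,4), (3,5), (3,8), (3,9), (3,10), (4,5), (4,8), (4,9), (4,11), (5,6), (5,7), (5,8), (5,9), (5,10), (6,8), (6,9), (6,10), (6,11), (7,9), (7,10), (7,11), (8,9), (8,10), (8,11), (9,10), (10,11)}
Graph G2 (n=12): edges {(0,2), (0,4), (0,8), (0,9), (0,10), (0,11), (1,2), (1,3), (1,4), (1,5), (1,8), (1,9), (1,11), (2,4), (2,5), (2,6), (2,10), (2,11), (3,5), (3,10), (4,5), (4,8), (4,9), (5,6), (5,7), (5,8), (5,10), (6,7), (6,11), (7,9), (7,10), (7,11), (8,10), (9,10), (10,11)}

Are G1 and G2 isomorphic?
No, not isomorphic

The graphs are NOT isomorphic.

Degrees in G1: deg(0)=5, deg(1)=5, deg(2)=5, deg(3)=5, deg(4)=7, deg(5)=8, deg(6)=7, deg(7)=6, deg(8)=9, deg(9)=8, deg(10)=7, deg(11)=6.
Sorted degree sequence of G1: [9, 8, 8, 7, 7, 7, 6, 6, 5, 5, 5, 5].
Degrees in G2: deg(0)=6, deg(1)=7, deg(2)=7, deg(3)=3, deg(4)=6, deg(5)=8, deg(6)=4, deg(7)=5, deg(8)=5, deg(9)=5, deg(10)=8, deg(11)=6.
Sorted degree sequence of G2: [8, 8, 7, 7, 6, 6, 6, 5, 5, 5, 4, 3].
The (sorted) degree sequence is an isomorphism invariant, so since G1 and G2 have different degree sequences they cannot be isomorphic.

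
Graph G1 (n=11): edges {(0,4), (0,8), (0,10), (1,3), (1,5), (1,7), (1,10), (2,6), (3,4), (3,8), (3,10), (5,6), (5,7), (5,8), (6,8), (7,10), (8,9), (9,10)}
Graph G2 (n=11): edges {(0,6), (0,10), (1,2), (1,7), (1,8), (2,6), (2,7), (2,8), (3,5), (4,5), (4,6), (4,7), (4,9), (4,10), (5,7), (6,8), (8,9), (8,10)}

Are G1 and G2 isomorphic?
Yes, isomorphic

The graphs are isomorphic.
One valid mapping φ: V(G1) → V(G2): 0→10, 1→2, 2→3, 3→6, 4→0, 5→7, 6→5, 7→1, 8→4, 9→9, 10→8

Verify φ preserves adjacency — for each edge of G1, its image is an edge of G2:
  (0,4) → (φ(0),φ(4)) = (0,10) ∈ E(G2) ✓
  (0,8) → (φ(0),φ(8)) = (4,10) ∈ E(G2) ✓
  (0,10) → (φ(0),φ(10)) = (8,10) ∈ E(G2) ✓
  (1,3) → (φ(1),φ(3)) = (2,6) ∈ E(G2) ✓
  (1,5) → (φ(1),φ(5)) = (2,7) ∈ E(G2) ✓
  (1,7) → (φ(1),φ(7)) = (1,2) ∈ E(G2) ✓
  (1,10) → (φ(1),φ(10)) = (2,8) ∈ E(G2) ✓
  (2,6) → (φ(2),φ(6)) = (3,5) ∈ E(G2) ✓
  (3,4) → (φ(3),φ(4)) = (0,6) ∈ E(G2) ✓
  (3,8) → (φ(3),φ(8)) = (4,6) ∈ E(G2) ✓
  (3,10) → (φ(3),φ(10)) = (6,8) ∈ E(G2) ✓
  (5,6) → (φ(5),φ(6)) = (5,7) ∈ E(G2) ✓
  (5,7) → (φ(5),φ(7)) = (1,7) ∈ E(G2) ✓
  (5,8) → (φ(5),φ(8)) = (4,7) ∈ E(G2) ✓
  (6,8) → (φ(6),φ(8)) = (4,5) ∈ E(G2) ✓
  (7,10) → (φ(7),φ(10)) = (1,8) ∈ E(G2) ✓
  (8,9) → (φ(8),φ(9)) = (4,9) ∈ E(G2) ✓
  (9,10) → (φ(9),φ(10)) = (8,9) ∈ E(G2) ✓
All 18 edges of G1 map to edges of G2, and |E(G1)| = |E(G2)| = 18, so φ is a bijection on edges as well as vertices. Hence G1 ≅ G2.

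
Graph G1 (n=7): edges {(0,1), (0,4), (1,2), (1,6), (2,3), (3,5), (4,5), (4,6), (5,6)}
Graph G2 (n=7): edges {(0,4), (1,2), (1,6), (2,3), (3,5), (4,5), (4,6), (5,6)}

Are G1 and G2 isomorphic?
No, not isomorphic

The graphs are NOT isomorphic.

Counting edges: G1 has 9 edge(s); G2 has 8 edge(s).
Edge count is an isomorphism invariant (a bijection on vertices induces a bijection on edges), so differing edge counts rule out isomorphism.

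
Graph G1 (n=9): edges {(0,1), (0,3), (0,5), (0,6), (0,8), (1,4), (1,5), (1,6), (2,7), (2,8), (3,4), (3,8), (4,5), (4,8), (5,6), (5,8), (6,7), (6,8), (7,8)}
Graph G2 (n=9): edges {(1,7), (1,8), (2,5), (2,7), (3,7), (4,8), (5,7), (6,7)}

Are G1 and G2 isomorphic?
No, not isomorphic

The graphs are NOT isomorphic.

Connected components of G1: 1 component(s) with vertex sets [[0, 1, 2, 3, 4, 5, 6, 7, 8]], sizes [9].
Connected components of G2: 2 component(s) with vertex sets [[0], [1, 2, 3, 4, 5, 6, 7, 8]], sizes [1, 8].
The number of connected components (and the multiset of component sizes) is an isomorphism invariant — an isomorphism maps each component of G1 bijectively onto a component of G2. Since G1 has 1 component(s) and G2 has 2, they cannot be isomorphic.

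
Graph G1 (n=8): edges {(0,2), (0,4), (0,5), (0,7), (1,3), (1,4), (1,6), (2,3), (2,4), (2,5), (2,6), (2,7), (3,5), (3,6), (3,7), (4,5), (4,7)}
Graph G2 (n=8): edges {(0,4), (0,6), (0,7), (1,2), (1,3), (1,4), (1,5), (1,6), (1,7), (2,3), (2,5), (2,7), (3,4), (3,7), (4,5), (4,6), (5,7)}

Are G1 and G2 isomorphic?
Yes, isomorphic

The graphs are isomorphic.
One valid mapping φ: V(G1) → V(G2): 0→2, 1→0, 2→1, 3→4, 4→7, 5→3, 6→6, 7→5

Verify φ preserves adjacency — for each edge of G1, its image is an edge of G2:
  (0,2) → (φ(0),φ(2)) = (1,2) ∈ E(G2) ✓
  (0,4) → (φ(0),φ(4)) = (2,7) ∈ E(G2) ✓
  (0,5) → (φ(0),φ(5)) = (2,3) ∈ E(G2) ✓
  (0,7) → (φ(0),φ(7)) = (2,5) ∈ E(G2) ✓
  (1,3) → (φ(1),φ(3)) = (0,4) ∈ E(G2) ✓
  (1,4) → (φ(1),φ(4)) = (0,7) ∈ E(G2) ✓
  (1,6) → (φ(1),φ(6)) = (0,6) ∈ E(G2) ✓
  (2,3) → (φ(2),φ(3)) = (1,4) ∈ E(G2) ✓
  (2,4) → (φ(2),φ(4)) = (1,7) ∈ E(G2) ✓
  (2,5) → (φ(2),φ(5)) = (1,3) ∈ E(G2) ✓
  (2,6) → (φ(2),φ(6)) = (1,6) ∈ E(G2) ✓
  (2,7) → (φ(2),φ(7)) = (1,5) ∈ E(G2) ✓
  (3,5) → (φ(3),φ(5)) = (3,4) ∈ E(G2) ✓
  (3,6) → (φ(3),φ(6)) = (4,6) ∈ E(G2) ✓
  (3,7) → (φ(3),φ(7)) = (4,5) ∈ E(G2) ✓
  (4,5) → (φ(4),φ(5)) = (3,7) ∈ E(G2) ✓
  (4,7) → (φ(4),φ(7)) = (5,7) ∈ E(G2) ✓
All 17 edges of G1 map to edges of G2, and |E(G1)| = |E(G2)| = 17, so φ is a bijection on edges as well as vertices. Hence G1 ≅ G2.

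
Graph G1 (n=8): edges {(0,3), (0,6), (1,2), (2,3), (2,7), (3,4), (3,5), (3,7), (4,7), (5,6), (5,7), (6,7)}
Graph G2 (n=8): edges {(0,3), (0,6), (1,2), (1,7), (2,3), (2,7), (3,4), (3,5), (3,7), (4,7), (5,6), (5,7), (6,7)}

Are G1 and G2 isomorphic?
No, not isomorphic

The graphs are NOT isomorphic.

Counting edges: G1 has 12 edge(s); G2 has 13 edge(s).
Edge count is an isomorphism invariant (a bijection on vertices induces a bijection on edges), so differing edge counts rule out isomorphism.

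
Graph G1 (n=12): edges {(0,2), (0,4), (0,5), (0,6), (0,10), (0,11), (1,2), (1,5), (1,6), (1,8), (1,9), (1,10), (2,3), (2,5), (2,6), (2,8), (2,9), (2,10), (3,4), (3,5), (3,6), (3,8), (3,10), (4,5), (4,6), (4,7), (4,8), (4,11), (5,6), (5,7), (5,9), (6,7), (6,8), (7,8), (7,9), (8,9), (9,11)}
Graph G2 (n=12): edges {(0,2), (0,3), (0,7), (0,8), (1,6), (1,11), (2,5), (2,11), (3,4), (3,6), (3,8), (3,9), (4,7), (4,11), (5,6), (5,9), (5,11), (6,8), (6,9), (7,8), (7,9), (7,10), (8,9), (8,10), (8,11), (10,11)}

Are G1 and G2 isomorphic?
No, not isomorphic

The graphs are NOT isomorphic.

Counting triangles (3-cliques): G1 has 38, G2 has 11.
Triangle count is an isomorphism invariant, so differing triangle counts rule out isomorphism.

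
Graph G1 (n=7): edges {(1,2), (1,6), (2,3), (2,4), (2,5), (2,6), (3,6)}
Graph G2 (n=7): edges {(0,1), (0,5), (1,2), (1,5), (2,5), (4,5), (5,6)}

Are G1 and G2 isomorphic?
Yes, isomorphic

The graphs are isomorphic.
One valid mapping φ: V(G1) → V(G2): 0→3, 1→0, 2→5, 3→2, 4→6, 5→4, 6→1

Verify φ preserves adjacency — for each edge of G1, its image is an edge of G2:
  (1,2) → (φ(1),φ(2)) = (0,5) ∈ E(G2) ✓
  (1,6) → (φ(1),φ(6)) = (0,1) ∈ E(G2) ✓
  (2,3) → (φ(2),φ(3)) = (2,5) ∈ E(G2) ✓
  (2,4) → (φ(2),φ(4)) = (5,6) ∈ E(G2) ✓
  (2,5) → (φ(2),φ(5)) = (4,5) ∈ E(G2) ✓
  (2,6) → (φ(2),φ(6)) = (1,5) ∈ E(G2) ✓
  (3,6) → (φ(3),φ(6)) = (1,2) ∈ E(G2) ✓
All 7 edges of G1 map to edges of G2, and |E(G1)| = |E(G2)| = 7, so φ is a bijection on edges as well as vertices. Hence G1 ≅ G2.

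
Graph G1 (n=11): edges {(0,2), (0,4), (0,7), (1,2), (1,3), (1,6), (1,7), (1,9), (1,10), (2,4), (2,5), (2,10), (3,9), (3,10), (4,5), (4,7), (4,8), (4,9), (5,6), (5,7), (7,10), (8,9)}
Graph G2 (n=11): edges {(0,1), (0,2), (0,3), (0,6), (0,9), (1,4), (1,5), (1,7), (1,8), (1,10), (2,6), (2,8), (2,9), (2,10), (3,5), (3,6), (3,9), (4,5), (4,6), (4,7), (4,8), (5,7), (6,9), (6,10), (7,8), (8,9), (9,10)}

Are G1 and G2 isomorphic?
No, not isomorphic

The graphs are NOT isomorphic.

Counting triangles (3-cliques): G1 has 9, G2 has 18.
Triangle count is an isomorphism invariant, so differing triangle counts rule out isomorphism.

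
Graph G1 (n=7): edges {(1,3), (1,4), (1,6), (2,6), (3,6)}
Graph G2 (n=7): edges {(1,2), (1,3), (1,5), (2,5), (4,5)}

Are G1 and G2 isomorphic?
Yes, isomorphic

The graphs are isomorphic.
One valid mapping φ: V(G1) → V(G2): 0→6, 1→5, 2→3, 3→2, 4→4, 5→0, 6→1

Verify φ preserves adjacency — for each edge of G1, its image is an edge of G2:
  (1,3) → (φ(1),φ(3)) = (2,5) ∈ E(G2) ✓
  (1,4) → (φ(1),φ(4)) = (4,5) ∈ E(G2) ✓
  (1,6) → (φ(1),φ(6)) = (1,5) ∈ E(G2) ✓
  (2,6) → (φ(2),φ(6)) = (1,3) ∈ E(G2) ✓
  (3,6) → (φ(3),φ(6)) = (1,2) ∈ E(G2) ✓
All 5 edges of G1 map to edges of G2, and |E(G1)| = |E(G2)| = 5, so φ is a bijection on edges as well as vertices. Hence G1 ≅ G2.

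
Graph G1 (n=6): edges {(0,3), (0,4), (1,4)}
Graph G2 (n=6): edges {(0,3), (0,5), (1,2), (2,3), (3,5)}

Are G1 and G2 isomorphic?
No, not isomorphic

The graphs are NOT isomorphic.

Counting triangles (3-cliques): G1 has 0, G2 has 1.
Triangle count is an isomorphism invariant, so differing triangle counts rule out isomorphism.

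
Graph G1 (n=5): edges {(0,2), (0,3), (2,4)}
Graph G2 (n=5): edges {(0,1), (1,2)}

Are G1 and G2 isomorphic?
No, not isomorphic

The graphs are NOT isomorphic.

Degrees in G1: deg(0)=2, deg(1)=0, deg(2)=2, deg(3)=1, deg(4)=1.
Sorted degree sequence of G1: [2, 2, 1, 1, 0].
Degrees in G2: deg(0)=1, deg(1)=2, deg(2)=1, deg(3)=0, deg(4)=0.
Sorted degree sequence of G2: [2, 1, 1, 0, 0].
The (sorted) degree sequence is an isomorphism invariant, so since G1 and G2 have different degree sequences they cannot be isomorphic.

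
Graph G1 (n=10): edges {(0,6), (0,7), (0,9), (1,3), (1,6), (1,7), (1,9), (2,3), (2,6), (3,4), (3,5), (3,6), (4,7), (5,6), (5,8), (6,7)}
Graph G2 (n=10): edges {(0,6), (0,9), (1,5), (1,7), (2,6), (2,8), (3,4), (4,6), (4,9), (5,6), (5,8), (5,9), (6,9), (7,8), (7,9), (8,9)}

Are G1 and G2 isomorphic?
Yes, isomorphic

The graphs are isomorphic.
One valid mapping φ: V(G1) → V(G2): 0→7, 1→5, 2→0, 3→6, 4→2, 5→4, 6→9, 7→8, 8→3, 9→1

Verify φ preserves adjacency — for each edge of G1, its image is an edge of G2:
  (0,6) → (φ(0),φ(6)) = (7,9) ∈ E(G2) ✓
  (0,7) → (φ(0),φ(7)) = (7,8) ∈ E(G2) ✓
  (0,9) → (φ(0),φ(9)) = (1,7) ∈ E(G2) ✓
  (1,3) → (φ(1),φ(3)) = (5,6) ∈ E(G2) ✓
  (1,6) → (φ(1),φ(6)) = (5,9) ∈ E(G2) ✓
  (1,7) → (φ(1),φ(7)) = (5,8) ∈ E(G2) ✓
  (1,9) → (φ(1),φ(9)) = (1,5) ∈ E(G2) ✓
  (2,3) → (φ(2),φ(3)) = (0,6) ∈ E(G2) ✓
  (2,6) → (φ(2),φ(6)) = (0,9) ∈ E(G2) ✓
  (3,4) → (φ(3),φ(4)) = (2,6) ∈ E(G2) ✓
  (3,5) → (φ(3),φ(5)) = (4,6) ∈ E(G2) ✓
  (3,6) → (φ(3),φ(6)) = (6,9) ∈ E(G2) ✓
  (4,7) → (φ(4),φ(7)) = (2,8) ∈ E(G2) ✓
  (5,6) → (φ(5),φ(6)) = (4,9) ∈ E(G2) ✓
  (5,8) → (φ(5),φ(8)) = (3,4) ∈ E(G2) ✓
  (6,7) → (φ(6),φ(7)) = (8,9) ∈ E(G2) ✓
All 16 edges of G1 map to edges of G2, and |E(G1)| = |E(G2)| = 16, so φ is a bijection on edges as well as vertices. Hence G1 ≅ G2.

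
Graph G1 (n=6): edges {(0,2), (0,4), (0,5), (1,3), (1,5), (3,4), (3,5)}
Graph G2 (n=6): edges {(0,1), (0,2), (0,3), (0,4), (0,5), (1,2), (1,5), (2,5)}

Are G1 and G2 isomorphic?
No, not isomorphic

The graphs are NOT isomorphic.

Counting triangles (3-cliques): G1 has 1, G2 has 4.
Triangle count is an isomorphism invariant, so differing triangle counts rule out isomorphism.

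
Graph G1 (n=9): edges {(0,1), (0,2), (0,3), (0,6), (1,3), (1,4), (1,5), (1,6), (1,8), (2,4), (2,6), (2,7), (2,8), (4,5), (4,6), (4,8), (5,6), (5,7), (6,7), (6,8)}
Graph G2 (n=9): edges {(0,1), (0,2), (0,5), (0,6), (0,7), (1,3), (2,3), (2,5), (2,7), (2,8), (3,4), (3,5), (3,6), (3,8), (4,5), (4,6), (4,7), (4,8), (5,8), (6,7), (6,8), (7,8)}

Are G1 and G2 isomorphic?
No, not isomorphic

The graphs are NOT isomorphic.

Counting triangles (3-cliques): G1 has 15, G2 has 17.
Triangle count is an isomorphism invariant, so differing triangle counts rule out isomorphism.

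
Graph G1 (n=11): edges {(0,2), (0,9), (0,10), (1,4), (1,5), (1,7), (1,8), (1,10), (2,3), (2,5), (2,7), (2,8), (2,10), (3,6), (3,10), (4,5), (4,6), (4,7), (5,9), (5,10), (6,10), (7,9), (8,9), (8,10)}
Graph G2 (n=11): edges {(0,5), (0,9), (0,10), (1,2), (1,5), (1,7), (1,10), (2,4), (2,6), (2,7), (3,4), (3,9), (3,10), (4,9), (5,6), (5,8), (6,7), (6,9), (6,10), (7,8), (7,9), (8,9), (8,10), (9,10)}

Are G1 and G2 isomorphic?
Yes, isomorphic

The graphs are isomorphic.
One valid mapping φ: V(G1) → V(G2): 0→0, 1→7, 2→10, 3→3, 4→2, 5→6, 6→4, 7→1, 8→8, 9→5, 10→9

Verify φ preserves adjacency — for each edge of G1, its image is an edge of G2:
  (0,2) → (φ(0),φ(2)) = (0,10) ∈ E(G2) ✓
  (0,9) → (φ(0),φ(9)) = (0,5) ∈ E(G2) ✓
  (0,10) → (φ(0),φ(10)) = (0,9) ∈ E(G2) ✓
  (1,4) → (φ(1),φ(4)) = (2,7) ∈ E(G2) ✓
  (1,5) → (φ(1),φ(5)) = (6,7) ∈ E(G2) ✓
  (1,7) → (φ(1),φ(7)) = (1,7) ∈ E(G2) ✓
  (1,8) → (φ(1),φ(8)) = (7,8) ∈ E(G2) ✓
  (1,10) → (φ(1),φ(10)) = (7,9) ∈ E(G2) ✓
  (2,3) → (φ(2),φ(3)) = (3,10) ∈ E(G2) ✓
  (2,5) → (φ(2),φ(5)) = (6,10) ∈ E(G2) ✓
  (2,7) → (φ(2),φ(7)) = (1,10) ∈ E(G2) ✓
  (2,8) → (φ(2),φ(8)) = (8,10) ∈ E(G2) ✓
  (2,10) → (φ(2),φ(10)) = (9,10) ∈ E(G2) ✓
  (3,6) → (φ(3),φ(6)) = (3,4) ∈ E(G2) ✓
  (3,10) → (φ(3),φ(10)) = (3,9) ∈ E(G2) ✓
  (4,5) → (φ(4),φ(5)) = (2,6) ∈ E(G2) ✓
  (4,6) → (φ(4),φ(6)) = (2,4) ∈ E(G2) ✓
  (4,7) → (φ(4),φ(7)) = (1,2) ∈ E(G2) ✓
  (5,9) → (φ(5),φ(9)) = (5,6) ∈ E(G2) ✓
  (5,10) → (φ(5),φ(10)) = (6,9) ∈ E(G2) ✓
  (6,10) → (φ(6),φ(10)) = (4,9) ∈ E(G2) ✓
  (7,9) → (φ(7),φ(9)) = (1,5) ∈ E(G2) ✓
  (8,9) → (φ(8),φ(9)) = (5,8) ∈ E(G2) ✓
  (8,10) → (φ(8),φ(10)) = (8,9) ∈ E(G2) ✓
All 24 edges of G1 map to edges of G2, and |E(G1)| = |E(G2)| = 24, so φ is a bijection on edges as well as vertices. Hence G1 ≅ G2.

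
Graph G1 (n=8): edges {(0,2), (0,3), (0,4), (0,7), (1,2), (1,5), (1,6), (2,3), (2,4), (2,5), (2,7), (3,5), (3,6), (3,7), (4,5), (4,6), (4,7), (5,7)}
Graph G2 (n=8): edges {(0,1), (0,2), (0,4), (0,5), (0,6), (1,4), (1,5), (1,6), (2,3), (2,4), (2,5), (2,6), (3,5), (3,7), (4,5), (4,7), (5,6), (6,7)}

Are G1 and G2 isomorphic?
Yes, isomorphic

The graphs are isomorphic.
One valid mapping φ: V(G1) → V(G2): 0→1, 1→3, 2→5, 3→6, 4→4, 5→2, 6→7, 7→0

Verify φ preserves adjacency — for each edge of G1, its image is an edge of G2:
  (0,2) → (φ(0),φ(2)) = (1,5) ∈ E(G2) ✓
  (0,3) → (φ(0),φ(3)) = (1,6) ∈ E(G2) ✓
  (0,4) → (φ(0),φ(4)) = (1,4) ∈ E(G2) ✓
  (0,7) → (φ(0),φ(7)) = (0,1) ∈ E(G2) ✓
  (1,2) → (φ(1),φ(2)) = (3,5) ∈ E(G2) ✓
  (1,5) → (φ(1),φ(5)) = (2,3) ∈ E(G2) ✓
  (1,6) → (φ(1),φ(6)) = (3,7) ∈ E(G2) ✓
  (2,3) → (φ(2),φ(3)) = (5,6) ∈ E(G2) ✓
  (2,4) → (φ(2),φ(4)) = (4,5) ∈ E(G2) ✓
  (2,5) → (φ(2),φ(5)) = (2,5) ∈ E(G2) ✓
  (2,7) → (φ(2),φ(7)) = (0,5) ∈ E(G2) ✓
  (3,5) → (φ(3),φ(5)) = (2,6) ∈ E(G2) ✓
  (3,6) → (φ(3),φ(6)) = (6,7) ∈ E(G2) ✓
  (3,7) → (φ(3),φ(7)) = (0,6) ∈ E(G2) ✓
  (4,5) → (φ(4),φ(5)) = (2,4) ∈ E(G2) ✓
  (4,6) → (φ(4),φ(6)) = (4,7) ∈ E(G2) ✓
  (4,7) → (φ(4),φ(7)) = (0,4) ∈ E(G2) ✓
  (5,7) → (φ(5),φ(7)) = (0,2) ∈ E(G2) ✓
All 18 edges of G1 map to edges of G2, and |E(G1)| = |E(G2)| = 18, so φ is a bijection on edges as well as vertices. Hence G1 ≅ G2.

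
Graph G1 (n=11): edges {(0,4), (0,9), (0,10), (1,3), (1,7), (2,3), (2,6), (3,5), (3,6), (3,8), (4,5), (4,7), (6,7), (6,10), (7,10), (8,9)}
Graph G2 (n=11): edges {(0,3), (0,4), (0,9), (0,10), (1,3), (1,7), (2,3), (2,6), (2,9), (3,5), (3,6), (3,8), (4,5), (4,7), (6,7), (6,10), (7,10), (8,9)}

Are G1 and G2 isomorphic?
No, not isomorphic

The graphs are NOT isomorphic.

Counting edges: G1 has 16 edge(s); G2 has 18 edge(s).
Edge count is an isomorphism invariant (a bijection on vertices induces a bijection on edges), so differing edge counts rule out isomorphism.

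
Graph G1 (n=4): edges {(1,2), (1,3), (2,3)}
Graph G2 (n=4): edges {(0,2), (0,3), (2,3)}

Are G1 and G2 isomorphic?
Yes, isomorphic

The graphs are isomorphic.
One valid mapping φ: V(G1) → V(G2): 0→1, 1→3, 2→0, 3→2

Verify φ preserves adjacency — for each edge of G1, its image is an edge of G2:
  (1,2) → (φ(1),φ(2)) = (0,3) ∈ E(G2) ✓
  (1,3) → (φ(1),φ(3)) = (2,3) ∈ E(G2) ✓
  (2,3) → (φ(2),φ(3)) = (0,2) ∈ E(G2) ✓
All 3 edges of G1 map to edges of G2, and |E(G1)| = |E(G2)| = 3, so φ is a bijection on edges as well as vertices. Hence G1 ≅ G2.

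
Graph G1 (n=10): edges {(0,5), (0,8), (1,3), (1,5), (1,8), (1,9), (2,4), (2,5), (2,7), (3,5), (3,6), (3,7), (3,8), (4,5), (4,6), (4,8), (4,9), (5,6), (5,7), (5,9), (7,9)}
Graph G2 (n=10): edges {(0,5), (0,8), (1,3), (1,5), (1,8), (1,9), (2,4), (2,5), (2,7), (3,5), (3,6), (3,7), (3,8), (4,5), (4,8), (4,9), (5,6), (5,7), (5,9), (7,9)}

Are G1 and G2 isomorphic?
No, not isomorphic

The graphs are NOT isomorphic.

Counting edges: G1 has 21 edge(s); G2 has 20 edge(s).
Edge count is an isomorphism invariant (a bijection on vertices induces a bijection on edges), so differing edge counts rule out isomorphism.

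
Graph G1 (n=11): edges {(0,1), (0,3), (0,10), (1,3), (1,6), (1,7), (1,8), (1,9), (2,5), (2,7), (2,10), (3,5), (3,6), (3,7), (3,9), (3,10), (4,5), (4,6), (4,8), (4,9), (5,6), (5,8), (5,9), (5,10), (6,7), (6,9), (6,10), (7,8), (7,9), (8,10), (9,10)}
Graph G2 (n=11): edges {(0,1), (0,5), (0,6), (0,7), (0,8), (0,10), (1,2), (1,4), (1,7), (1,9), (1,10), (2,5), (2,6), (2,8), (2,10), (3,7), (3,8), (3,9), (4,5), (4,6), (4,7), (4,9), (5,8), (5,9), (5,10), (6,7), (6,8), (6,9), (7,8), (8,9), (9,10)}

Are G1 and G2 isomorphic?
No, not isomorphic

The graphs are NOT isomorphic.

Degrees in G1: deg(0)=3, deg(1)=6, deg(2)=3, deg(3)=7, deg(4)=4, deg(5)=7, deg(6)=7, deg(7)=6, deg(8)=5, deg(9)=7, deg(10)=7.
Sorted degree sequence of G1: [7, 7, 7, 7, 7, 6, 6, 5, 4, 3, 3].
Degrees in G2: deg(0)=6, deg(1)=6, deg(2)=5, deg(3)=3, deg(4)=5, deg(5)=6, deg(6)=6, deg(7)=6, deg(8)=7, deg(9)=7, deg(10)=5.
Sorted degree sequence of G2: [7, 7, 6, 6, 6, 6, 6, 5, 5, 5, 3].
The (sorted) degree sequence is an isomorphism invariant, so since G1 and G2 have different degree sequences they cannot be isomorphic.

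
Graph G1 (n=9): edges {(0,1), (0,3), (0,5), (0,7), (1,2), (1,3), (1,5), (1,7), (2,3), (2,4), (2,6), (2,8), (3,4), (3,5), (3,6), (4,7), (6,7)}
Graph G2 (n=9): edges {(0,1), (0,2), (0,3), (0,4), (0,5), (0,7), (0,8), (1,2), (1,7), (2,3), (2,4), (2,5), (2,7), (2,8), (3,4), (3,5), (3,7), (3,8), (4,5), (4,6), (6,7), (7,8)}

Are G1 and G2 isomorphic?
No, not isomorphic

The graphs are NOT isomorphic.

Degrees in G1: deg(0)=4, deg(1)=5, deg(2)=5, deg(3)=6, deg(4)=3, deg(5)=3, deg(6)=3, deg(7)=4, deg(8)=1.
Sorted degree sequence of G1: [6, 5, 5, 4, 4, 3, 3, 3, 1].
Degrees in G2: deg(0)=7, deg(1)=3, deg(2)=7, deg(3)=6, deg(4)=5, deg(5)=4, deg(6)=2, deg(7)=6, deg(8)=4.
Sorted degree sequence of G2: [7, 7, 6, 6, 5, 4, 4, 3, 2].
The (sorted) degree sequence is an isomorphism invariant, so since G1 and G2 have different degree sequences they cannot be isomorphic.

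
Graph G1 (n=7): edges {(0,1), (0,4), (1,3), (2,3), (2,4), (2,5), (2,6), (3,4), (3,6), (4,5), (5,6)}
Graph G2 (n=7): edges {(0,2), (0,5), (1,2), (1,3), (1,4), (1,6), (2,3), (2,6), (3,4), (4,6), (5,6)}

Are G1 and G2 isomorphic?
Yes, isomorphic

The graphs are isomorphic.
One valid mapping φ: V(G1) → V(G2): 0→0, 1→5, 2→1, 3→6, 4→2, 5→3, 6→4

Verify φ preserves adjacency — for each edge of G1, its image is an edge of G2:
  (0,1) → (φ(0),φ(1)) = (0,5) ∈ E(G2) ✓
  (0,4) → (φ(0),φ(4)) = (0,2) ∈ E(G2) ✓
  (1,3) → (φ(1),φ(3)) = (5,6) ∈ E(G2) ✓
  (2,3) → (φ(2),φ(3)) = (1,6) ∈ E(G2) ✓
  (2,4) → (φ(2),φ(4)) = (1,2) ∈ E(G2) ✓
  (2,5) → (φ(2),φ(5)) = (1,3) ∈ E(G2) ✓
  (2,6) → (φ(2),φ(6)) = (1,4) ∈ E(G2) ✓
  (3,4) → (φ(3),φ(4)) = (2,6) ∈ E(G2) ✓
  (3,6) → (φ(3),φ(6)) = (4,6) ∈ E(G2) ✓
  (4,5) → (φ(4),φ(5)) = (2,3) ∈ E(G2) ✓
  (5,6) → (φ(5),φ(6)) = (3,4) ∈ E(G2) ✓
All 11 edges of G1 map to edges of G2, and |E(G1)| = |E(G2)| = 11, so φ is a bijection on edges as well as vertices. Hence G1 ≅ G2.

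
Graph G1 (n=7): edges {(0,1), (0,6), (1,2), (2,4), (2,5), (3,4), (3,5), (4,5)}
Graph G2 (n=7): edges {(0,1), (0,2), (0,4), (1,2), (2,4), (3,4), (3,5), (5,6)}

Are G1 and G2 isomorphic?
Yes, isomorphic

The graphs are isomorphic.
One valid mapping φ: V(G1) → V(G2): 0→5, 1→3, 2→4, 3→1, 4→2, 5→0, 6→6

Verify φ preserves adjacency — for each edge of G1, its image is an edge of G2:
  (0,1) → (φ(0),φ(1)) = (3,5) ∈ E(G2) ✓
  (0,6) → (φ(0),φ(6)) = (5,6) ∈ E(G2) ✓
  (1,2) → (φ(1),φ(2)) = (3,4) ∈ E(G2) ✓
  (2,4) → (φ(2),φ(4)) = (2,4) ∈ E(G2) ✓
  (2,5) → (φ(2),φ(5)) = (0,4) ∈ E(G2) ✓
  (3,4) → (φ(3),φ(4)) = (1,2) ∈ E(G2) ✓
  (3,5) → (φ(3),φ(5)) = (0,1) ∈ E(G2) ✓
  (4,5) → (φ(4),φ(5)) = (0,2) ∈ E(G2) ✓
All 8 edges of G1 map to edges of G2, and |E(G1)| = |E(G2)| = 8, so φ is a bijection on edges as well as vertices. Hence G1 ≅ G2.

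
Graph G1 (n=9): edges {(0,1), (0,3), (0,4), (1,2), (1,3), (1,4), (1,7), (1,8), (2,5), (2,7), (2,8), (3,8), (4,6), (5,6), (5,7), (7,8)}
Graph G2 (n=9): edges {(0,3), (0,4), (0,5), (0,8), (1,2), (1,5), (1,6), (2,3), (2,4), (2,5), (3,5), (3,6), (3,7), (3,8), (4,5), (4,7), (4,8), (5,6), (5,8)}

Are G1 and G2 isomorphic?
No, not isomorphic

The graphs are NOT isomorphic.

Degrees in G1: deg(0)=3, deg(1)=6, deg(2)=4, deg(3)=3, deg(4)=3, deg(5)=3, deg(6)=2, deg(7)=4, deg(8)=4.
Sorted degree sequence of G1: [6, 4, 4, 4, 3, 3, 3, 3, 2].
Degrees in G2: deg(0)=4, deg(1)=3, deg(2)=4, deg(3)=6, deg(4)=5, deg(5)=7, deg(6)=3, deg(7)=2, deg(8)=4.
Sorted degree sequence of G2: [7, 6, 5, 4, 4, 4, 3, 3, 2].
The (sorted) degree sequence is an isomorphism invariant, so since G1 and G2 have different degree sequences they cannot be isomorphic.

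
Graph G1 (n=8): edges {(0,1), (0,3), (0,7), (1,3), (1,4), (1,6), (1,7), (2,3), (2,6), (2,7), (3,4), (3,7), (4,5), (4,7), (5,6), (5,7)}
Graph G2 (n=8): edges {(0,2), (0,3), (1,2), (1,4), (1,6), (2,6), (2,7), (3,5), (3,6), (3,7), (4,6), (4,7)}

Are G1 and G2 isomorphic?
No, not isomorphic

The graphs are NOT isomorphic.

Counting triangles (3-cliques): G1 has 9, G2 has 2.
Triangle count is an isomorphism invariant, so differing triangle counts rule out isomorphism.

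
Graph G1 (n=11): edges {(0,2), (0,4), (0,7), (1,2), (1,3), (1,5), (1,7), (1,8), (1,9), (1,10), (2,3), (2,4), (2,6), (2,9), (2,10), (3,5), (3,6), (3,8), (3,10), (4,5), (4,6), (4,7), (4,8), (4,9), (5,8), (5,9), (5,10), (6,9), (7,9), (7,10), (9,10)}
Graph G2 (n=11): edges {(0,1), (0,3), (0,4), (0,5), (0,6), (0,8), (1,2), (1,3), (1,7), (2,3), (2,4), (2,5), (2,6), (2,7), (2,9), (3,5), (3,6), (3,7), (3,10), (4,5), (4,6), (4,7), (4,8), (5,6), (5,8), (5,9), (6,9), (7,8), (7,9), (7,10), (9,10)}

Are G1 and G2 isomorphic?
Yes, isomorphic

The graphs are isomorphic.
One valid mapping φ: V(G1) → V(G2): 0→10, 1→5, 2→3, 3→0, 4→7, 5→4, 6→1, 7→9, 8→8, 9→2, 10→6

Verify φ preserves adjacency — for each edge of G1, its image is an edge of G2:
  (0,2) → (φ(0),φ(2)) = (3,10) ∈ E(G2) ✓
  (0,4) → (φ(0),φ(4)) = (7,10) ∈ E(G2) ✓
  (0,7) → (φ(0),φ(7)) = (9,10) ∈ E(G2) ✓
  (1,2) → (φ(1),φ(2)) = (3,5) ∈ E(G2) ✓
  (1,3) → (φ(1),φ(3)) = (0,5) ∈ E(G2) ✓
  (1,5) → (φ(1),φ(5)) = (4,5) ∈ E(G2) ✓
  (1,7) → (φ(1),φ(7)) = (5,9) ∈ E(G2) ✓
  (1,8) → (φ(1),φ(8)) = (5,8) ∈ E(G2) ✓
  (1,9) → (φ(1),φ(9)) = (2,5) ∈ E(G2) ✓
  (1,10) → (φ(1),φ(10)) = (5,6) ∈ E(G2) ✓
  (2,3) → (φ(2),φ(3)) = (0,3) ∈ E(G2) ✓
  (2,4) → (φ(2),φ(4)) = (3,7) ∈ E(G2) ✓
  (2,6) → (φ(2),φ(6)) = (1,3) ∈ E(G2) ✓
  (2,9) → (φ(2),φ(9)) = (2,3) ∈ E(G2) ✓
  (2,10) → (φ(2),φ(10)) = (3,6) ∈ E(G2) ✓
  (3,5) → (φ(3),φ(5)) = (0,4) ∈ E(G2) ✓
  (3,6) → (φ(3),φ(6)) = (0,1) ∈ E(G2) ✓
  (3,8) → (φ(3),φ(8)) = (0,8) ∈ E(G2) ✓
  (3,10) → (φ(3),φ(10)) = (0,6) ∈ E(G2) ✓
  (4,5) → (φ(4),φ(5)) = (4,7) ∈ E(G2) ✓
  (4,6) → (φ(4),φ(6)) = (1,7) ∈ E(G2) ✓
  (4,7) → (φ(4),φ(7)) = (7,9) ∈ E(G2) ✓
  (4,8) → (φ(4),φ(8)) = (7,8) ∈ E(G2) ✓
  (4,9) → (φ(4),φ(9)) = (2,7) ∈ E(G2) ✓
  (5,8) → (φ(5),φ(8)) = (4,8) ∈ E(G2) ✓
  (5,9) → (φ(5),φ(9)) = (2,4) ∈ E(G2) ✓
  (5,10) → (φ(5),φ(10)) = (4,6) ∈ E(G2) ✓
  (6,9) → (φ(6),φ(9)) = (1,2) ∈ E(G2) ✓
  (7,9) → (φ(7),φ(9)) = (2,9) ∈ E(G2) ✓
  (7,10) → (φ(7),φ(10)) = (6,9) ∈ E(G2) ✓
  (9,10) → (φ(9),φ(10)) = (2,6) ∈ E(G2) ✓
All 31 edges of G1 map to edges of G2, and |E(G1)| = |E(G2)| = 31, so φ is a bijection on edges as well as vertices. Hence G1 ≅ G2.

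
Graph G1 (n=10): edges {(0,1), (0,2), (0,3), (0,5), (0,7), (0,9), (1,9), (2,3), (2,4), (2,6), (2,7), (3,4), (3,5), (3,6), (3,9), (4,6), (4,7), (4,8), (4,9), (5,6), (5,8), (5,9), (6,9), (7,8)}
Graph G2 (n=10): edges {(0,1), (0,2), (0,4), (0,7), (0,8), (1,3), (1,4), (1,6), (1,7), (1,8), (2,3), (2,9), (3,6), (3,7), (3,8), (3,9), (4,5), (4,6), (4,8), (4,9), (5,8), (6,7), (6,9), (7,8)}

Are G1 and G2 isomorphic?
Yes, isomorphic

The graphs are isomorphic.
One valid mapping φ: V(G1) → V(G2): 0→4, 1→5, 2→6, 3→1, 4→3, 5→0, 6→7, 7→9, 8→2, 9→8

Verify φ preserves adjacency — for each edge of G1, its image is an edge of G2:
  (0,1) → (φ(0),φ(1)) = (4,5) ∈ E(G2) ✓
  (0,2) → (φ(0),φ(2)) = (4,6) ∈ E(G2) ✓
  (0,3) → (φ(0),φ(3)) = (1,4) ∈ E(G2) ✓
  (0,5) → (φ(0),φ(5)) = (0,4) ∈ E(G2) ✓
  (0,7) → (φ(0),φ(7)) = (4,9) ∈ E(G2) ✓
  (0,9) → (φ(0),φ(9)) = (4,8) ∈ E(G2) ✓
  (1,9) → (φ(1),φ(9)) = (5,8) ∈ E(G2) ✓
  (2,3) → (φ(2),φ(3)) = (1,6) ∈ E(G2) ✓
  (2,4) → (φ(2),φ(4)) = (3,6) ∈ E(G2) ✓
  (2,6) → (φ(2),φ(6)) = (6,7) ∈ E(G2) ✓
  (2,7) → (φ(2),φ(7)) = (6,9) ∈ E(G2) ✓
  (3,4) → (φ(3),φ(4)) = (1,3) ∈ E(G2) ✓
  (3,5) → (φ(3),φ(5)) = (0,1) ∈ E(G2) ✓
  (3,6) → (φ(3),φ(6)) = (1,7) ∈ E(G2) ✓
  (3,9) → (φ(3),φ(9)) = (1,8) ∈ E(G2) ✓
  (4,6) → (φ(4),φ(6)) = (3,7) ∈ E(G2) ✓
  (4,7) → (φ(4),φ(7)) = (3,9) ∈ E(G2) ✓
  (4,8) → (φ(4),φ(8)) = (2,3) ∈ E(G2) ✓
  (4,9) → (φ(4),φ(9)) = (3,8) ∈ E(G2) ✓
  (5,6) → (φ(5),φ(6)) = (0,7) ∈ E(G2) ✓
  (5,8) → (φ(5),φ(8)) = (0,2) ∈ E(G2) ✓
  (5,9) → (φ(5),φ(9)) = (0,8) ∈ E(G2) ✓
  (6,9) → (φ(6),φ(9)) = (7,8) ∈ E(G2) ✓
  (7,8) → (φ(7),φ(8)) = (2,9) ∈ E(G2) ✓
All 24 edges of G1 map to edges of G2, and |E(G1)| = |E(G2)| = 24, so φ is a bijection on edges as well as vertices. Hence G1 ≅ G2.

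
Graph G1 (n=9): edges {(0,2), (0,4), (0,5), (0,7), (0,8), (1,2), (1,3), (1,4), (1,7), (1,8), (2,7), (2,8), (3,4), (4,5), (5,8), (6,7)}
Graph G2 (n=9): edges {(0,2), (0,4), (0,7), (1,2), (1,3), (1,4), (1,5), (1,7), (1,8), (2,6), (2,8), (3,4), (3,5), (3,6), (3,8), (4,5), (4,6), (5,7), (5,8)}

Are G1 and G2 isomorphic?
No, not isomorphic

The graphs are NOT isomorphic.

Degrees in G1: deg(0)=5, deg(1)=5, deg(2)=4, deg(3)=2, deg(4)=4, deg(5)=3, deg(6)=1, deg(7)=4, deg(8)=4.
Sorted degree sequence of G1: [5, 5, 4, 4, 4, 4, 3, 2, 1].
Degrees in G2: deg(0)=3, deg(1)=6, deg(2)=4, deg(3)=5, deg(4)=5, deg(5)=5, deg(6)=3, deg(7)=3, deg(8)=4.
Sorted degree sequence of G2: [6, 5, 5, 5, 4, 4, 3, 3, 3].
The (sorted) degree sequence is an isomorphism invariant, so since G1 and G2 have different degree sequences they cannot be isomorphic.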